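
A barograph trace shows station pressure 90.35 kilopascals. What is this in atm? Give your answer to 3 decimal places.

1 kPa = 0.00986923 atm, so 90.35 × 0.00986923 = 0.892 atm.

0.892 atm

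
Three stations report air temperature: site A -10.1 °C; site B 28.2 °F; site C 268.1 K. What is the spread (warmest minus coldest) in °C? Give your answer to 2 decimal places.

7.99 °C

site B: 28.2 °F = -2.111 °C.
site C: 268.1 K = -5.050 °C.
Spread: (-2.111) − (-10.100) = 7.989 °C.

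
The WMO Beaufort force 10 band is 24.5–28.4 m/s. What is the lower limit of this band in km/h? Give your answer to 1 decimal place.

24.5–28.4 m/s × 3.6 = 88.2–102.2 km/h.

88.2 km/h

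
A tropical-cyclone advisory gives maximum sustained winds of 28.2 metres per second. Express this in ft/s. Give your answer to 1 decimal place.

92.5 ft/s

1 m/s = 3.28084 ft/s, so 28.2 × 3.28084 = 92.5 ft/s.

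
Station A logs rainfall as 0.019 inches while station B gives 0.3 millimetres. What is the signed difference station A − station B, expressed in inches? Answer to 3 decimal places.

station B: 0.3 mm = 0.01181 in.
Difference: 0.01900 − 0.01181 = 0.007 in.

0.007 in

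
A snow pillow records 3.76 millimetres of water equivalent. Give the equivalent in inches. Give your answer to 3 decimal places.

0.148 in

1 mm = 0.0393701 in, so 3.76 × 0.0393701 = 0.148 in.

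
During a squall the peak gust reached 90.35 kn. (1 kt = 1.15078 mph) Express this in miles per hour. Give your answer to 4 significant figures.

104.0 mph

1 kt = 1.15078 mph, so 90.35 × 1.15078 = 104.0 mph.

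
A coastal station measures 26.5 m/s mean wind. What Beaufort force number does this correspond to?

26.5 m/s lies in the Beaufort 10 band (storm, 24.5–28.4 m/s).

Beaufort force 10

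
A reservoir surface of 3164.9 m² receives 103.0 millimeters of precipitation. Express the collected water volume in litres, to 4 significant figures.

1 mm over 1 m² is 1 L, so volume = 103 × 3164.9 = 325984.7 L ≈ 326000 L.

326000 litres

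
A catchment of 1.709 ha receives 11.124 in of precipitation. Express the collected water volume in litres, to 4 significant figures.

Depth: 11.124 in × 25.4 = 282.5496 mm.
Area: 1.709 ha = 17090 m².
1 mm over 1 m² is 1 L, so volume = 282.5496 × 17090 = 4828772.7 L ≈ 4829000 L.

4829000 litres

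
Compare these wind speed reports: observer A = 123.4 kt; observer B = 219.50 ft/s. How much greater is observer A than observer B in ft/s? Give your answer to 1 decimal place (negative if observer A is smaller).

observer A: 123.4 kt = 208.276 ft/s.
Difference: 208.276 − 219.500 = -11.2 ft/s.

-11.2 ft/s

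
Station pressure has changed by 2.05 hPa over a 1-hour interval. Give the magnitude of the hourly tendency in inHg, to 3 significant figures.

0.0605 inHg per hour

2.05 hPa / 1 h × 0.02953 inHg/hPa = 0.0605 inHg/h.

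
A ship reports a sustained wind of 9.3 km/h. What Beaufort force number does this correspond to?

9.3 km/h = 2.6 m/s, which is Beaufort 2 (light breeze, 1.6–3.3 m/s).

Beaufort force 2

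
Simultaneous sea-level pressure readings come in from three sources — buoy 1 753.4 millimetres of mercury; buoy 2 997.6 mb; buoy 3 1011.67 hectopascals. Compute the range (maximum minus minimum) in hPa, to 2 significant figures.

14 hPa

buoy 1: 753.4 mmHg = 1004.45 hPa.
buoy 2: 997.6 mb = 997.60 hPa.
Spread: 1011.67 − 997.60 = 14 hPa.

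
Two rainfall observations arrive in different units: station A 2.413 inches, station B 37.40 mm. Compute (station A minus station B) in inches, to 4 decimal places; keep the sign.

station B: 37.40 mm = 1.472441 in.
Difference: 2.413000 − 1.472441 = 0.9406 in.

0.9406 in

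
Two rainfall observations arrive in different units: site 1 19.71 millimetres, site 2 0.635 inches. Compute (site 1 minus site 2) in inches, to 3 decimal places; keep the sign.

0.141 in

site 1: 19.71 mm = 0.77598 in.
Difference: 0.77598 − 0.63500 = 0.141 in.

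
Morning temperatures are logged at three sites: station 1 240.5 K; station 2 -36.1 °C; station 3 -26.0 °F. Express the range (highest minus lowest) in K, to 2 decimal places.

3.88 K

station 1: 240.5 K = -32.650 °C.
station 3: -26.0 °F = -32.222 °C.
Spread: (-32.222) − (-36.100) = 3.878 °C.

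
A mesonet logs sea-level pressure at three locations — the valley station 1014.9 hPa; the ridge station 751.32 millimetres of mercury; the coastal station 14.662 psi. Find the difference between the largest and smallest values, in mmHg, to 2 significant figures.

9.9 mmHg

the valley station: 1014.9 hPa = 761.237 mmHg.
the coastal station: 14.662 psi = 758.244 mmHg.
Spread: 761.237 − 751.320 = 9.9 mmHg.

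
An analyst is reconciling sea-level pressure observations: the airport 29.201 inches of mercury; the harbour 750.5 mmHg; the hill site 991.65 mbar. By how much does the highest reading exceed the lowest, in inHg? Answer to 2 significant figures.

0.35 inHg

the harbour: 750.5 mmHg = 29.5472 inHg.
the hill site: 991.65 mb = 29.2834 inHg.
Spread: 29.5472 − 29.2010 = 0.35 inHg.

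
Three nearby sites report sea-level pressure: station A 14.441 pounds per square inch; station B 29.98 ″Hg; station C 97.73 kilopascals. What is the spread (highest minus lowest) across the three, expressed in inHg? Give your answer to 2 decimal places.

1.12 inHg

station A: 14.441 psi = 29.4022 inHg.
station C: 97.73 kPa = 28.8596 inHg.
Spread: 29.9800 − 28.8596 = 1.12 inHg.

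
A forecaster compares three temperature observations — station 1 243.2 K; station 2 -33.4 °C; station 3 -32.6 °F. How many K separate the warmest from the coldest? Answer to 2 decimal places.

5.94 K

station 1: 243.2 K = -29.950 °C.
station 3: -32.6 °F = -35.889 °C.
Spread: (-29.950) − (-35.889) = 5.939 °C.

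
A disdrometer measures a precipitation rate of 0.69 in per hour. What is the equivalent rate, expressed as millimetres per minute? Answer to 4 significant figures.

0.69 in/hour × 25.4 mm/in × 0.0166667 hour/minute = 0.2921 mm/minute.

0.2921 mm/minute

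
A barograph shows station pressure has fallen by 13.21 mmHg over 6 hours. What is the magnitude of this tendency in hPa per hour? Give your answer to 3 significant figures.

13.21 mmHg / 6 h × 1.33322 hPa/mmHg = 2.94 hPa/h.

2.94 hPa per hour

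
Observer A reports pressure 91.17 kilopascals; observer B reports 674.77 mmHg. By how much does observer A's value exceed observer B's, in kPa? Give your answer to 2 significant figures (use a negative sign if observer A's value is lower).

observer B: 674.77 mmHg = 89.962 kPa.
Difference: 91.170 − 89.962 = 1.2 kPa.

1.2 kPa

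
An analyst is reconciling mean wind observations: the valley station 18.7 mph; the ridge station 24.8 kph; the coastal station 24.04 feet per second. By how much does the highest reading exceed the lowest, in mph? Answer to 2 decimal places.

the ridge station: 24.8 km/h = 15.4100 mph.
the coastal station: 24.04 ft/s = 16.3909 mph.
Spread: 18.7000 − 15.4100 = 3.29 mph.

3.29 mph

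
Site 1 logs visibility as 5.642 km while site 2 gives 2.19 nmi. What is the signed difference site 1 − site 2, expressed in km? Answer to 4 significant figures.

site 2: 2.19 nmi = 4.05588 km.
Difference: 5.64200 − 4.05588 = 1.586 km.

1.586 km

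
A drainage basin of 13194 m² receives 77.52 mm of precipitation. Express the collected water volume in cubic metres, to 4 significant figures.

1 mm over 1 m² is 1 L, so volume = 77.52 × 13194 = 1022798.9 L = 1023 m³.

1023 cubic metres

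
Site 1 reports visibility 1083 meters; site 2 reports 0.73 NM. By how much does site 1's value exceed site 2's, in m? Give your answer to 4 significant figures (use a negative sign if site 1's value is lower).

-269.0 m

site 2: 0.73 nmi = 1351.960 m.
Difference: 1083.000 − 1351.960 = -269.0 m.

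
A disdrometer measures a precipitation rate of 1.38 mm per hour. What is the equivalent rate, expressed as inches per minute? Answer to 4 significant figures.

1.38 mm/hour × 0.0393701 in/mm × 0.0166667 hour/minute = 0.0009055 in/minute.

0.0009055 in/minute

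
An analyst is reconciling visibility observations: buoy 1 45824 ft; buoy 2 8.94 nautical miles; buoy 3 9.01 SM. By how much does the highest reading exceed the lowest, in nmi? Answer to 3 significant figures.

buoy 1: 45824 ft = 7.5417 nmi.
buoy 3: 9.01 SM = 7.8295 nmi.
Spread: 8.9400 − 7.5417 = 1.40 nmi.

1.40 nmi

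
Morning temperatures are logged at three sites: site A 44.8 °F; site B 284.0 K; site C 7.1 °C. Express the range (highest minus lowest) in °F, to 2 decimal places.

6.75 °F

site A: 44.8 °F = 7.111 °C.
site B: 284.0 K = 10.850 °C.
Spread: 10.850 − 7.100 = 3.750 °C = 6.75 °F.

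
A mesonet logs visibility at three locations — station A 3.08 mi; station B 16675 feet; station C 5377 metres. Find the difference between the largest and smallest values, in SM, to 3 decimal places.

0.261 SM

station B: 16675 ft = 3.15814 SM.
station C: 5377 m = 3.34111 SM.
Spread: 3.34111 − 3.08000 = 0.261 SM.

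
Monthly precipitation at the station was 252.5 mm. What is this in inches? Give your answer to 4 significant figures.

9.941 in

1 mm = 0.0393701 in, so 252.5 × 0.0393701 = 9.941 in.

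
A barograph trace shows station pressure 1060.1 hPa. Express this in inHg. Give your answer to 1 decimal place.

1 hPa = 0.02953 inHg, so 1060.1 × 0.02953 = 31.3 inHg.

31.3 inHg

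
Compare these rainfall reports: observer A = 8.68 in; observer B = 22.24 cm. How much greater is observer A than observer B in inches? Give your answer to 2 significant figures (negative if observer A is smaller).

observer B: 22.24 cm = 8.75591 in.
Difference: 8.68000 − 8.75591 = -0.076 in.

-0.076 in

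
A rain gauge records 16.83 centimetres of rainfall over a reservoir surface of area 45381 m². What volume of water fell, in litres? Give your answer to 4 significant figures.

Depth: 16.83 cm × 10 = 168.3 mm.
1 mm over 1 m² is 1 L, so volume = 168.3 × 45381 = 7637622.3 L ≈ 7638000 L.

7638000 litres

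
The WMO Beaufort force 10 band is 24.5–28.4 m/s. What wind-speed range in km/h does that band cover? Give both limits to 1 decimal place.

24.5–28.4 m/s × 3.6 = 88.2–102.2 km/h.

88.2 to 102.2 km/h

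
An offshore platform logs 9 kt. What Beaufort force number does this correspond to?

9 kt lies in the Beaufort 3 band (gentle breeze, 7–10 kt).

Beaufort force 3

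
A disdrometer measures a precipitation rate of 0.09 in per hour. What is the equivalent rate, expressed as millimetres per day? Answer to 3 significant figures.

0.09 in/hour × 25.4 mm/in × 24 hour/day = 54.9 mm/day.

54.9 mm/day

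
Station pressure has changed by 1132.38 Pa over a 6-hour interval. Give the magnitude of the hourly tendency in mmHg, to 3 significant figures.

1.42 mmHg per hour

1132.38 Pa / 6 h × 0.00750062 mmHg/Pa = 1.42 mmHg/h.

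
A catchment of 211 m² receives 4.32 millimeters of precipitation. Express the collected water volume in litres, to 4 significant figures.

911.5 litres

1 mm over 1 m² is 1 L, so volume = 4.32 × 211 = 911.52 L ≈ 911.5 L.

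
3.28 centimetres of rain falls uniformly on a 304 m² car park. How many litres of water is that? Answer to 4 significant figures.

Depth: 3.28 cm × 10 = 32.8 mm.
1 mm over 1 m² is 1 L, so volume = 32.8 × 304 = 9971.2 L ≈ 9971 L.

9971 litres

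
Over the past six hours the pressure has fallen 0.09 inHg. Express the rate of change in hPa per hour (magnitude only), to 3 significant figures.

0.09 inHg / 6 h × 33.8639 hPa/inHg = 0.508 hPa/h.

0.508 hPa per hour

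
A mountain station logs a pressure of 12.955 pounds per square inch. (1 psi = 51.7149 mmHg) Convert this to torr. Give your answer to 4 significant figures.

1 psi = 51.7149 mmHg, so 12.955 × 51.7149 = 670.0 mmHg.

670.0 mmHg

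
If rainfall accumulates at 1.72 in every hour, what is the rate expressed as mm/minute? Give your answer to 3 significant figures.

0.728 mm/minute

1.72 in/hour × 25.4 mm/in × 0.0166667 hour/minute = 0.728 mm/minute.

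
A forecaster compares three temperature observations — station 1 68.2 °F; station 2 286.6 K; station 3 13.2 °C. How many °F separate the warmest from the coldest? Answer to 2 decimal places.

12.44 °F

station 1: 68.2 °F = 20.111 °C.
station 2: 286.6 K = 13.450 °C.
Spread: 20.111 − 13.200 = 6.911 °C = 12.44 °F.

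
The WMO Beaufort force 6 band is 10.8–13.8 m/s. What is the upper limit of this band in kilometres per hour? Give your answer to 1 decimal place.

10.8–13.8 m/s × 3.6 = 38.9–49.7 km/h.

49.7 km/h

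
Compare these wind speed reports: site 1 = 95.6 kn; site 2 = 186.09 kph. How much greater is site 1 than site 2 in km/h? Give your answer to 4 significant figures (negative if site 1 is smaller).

site 1: 95.6 kt = 177.05120 km/h.
Difference: 177.05120 − 186.09000 = -9.039 km/h.

-9.039 km/h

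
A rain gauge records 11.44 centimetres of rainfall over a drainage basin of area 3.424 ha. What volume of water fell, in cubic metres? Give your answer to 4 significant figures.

Depth: 11.44 cm × 10 = 114.4 mm.
Area: 3.424 ha = 34240 m².
1 mm over 1 m² is 1 L, so volume = 114.4 × 34240 = 3917056 L = 3917 m³.

3917 cubic metres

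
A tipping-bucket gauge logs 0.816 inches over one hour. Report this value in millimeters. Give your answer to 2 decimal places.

20.73 mm

1 in = 25.4 mm, so 0.816 × 25.4 = 20.73 mm.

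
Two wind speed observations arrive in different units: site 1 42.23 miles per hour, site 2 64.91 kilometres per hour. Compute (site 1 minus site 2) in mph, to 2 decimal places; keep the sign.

1.90 mph

site 2: 64.91 km/h = 40.3332 mph.
Difference: 42.2300 − 40.3332 = 1.90 mph.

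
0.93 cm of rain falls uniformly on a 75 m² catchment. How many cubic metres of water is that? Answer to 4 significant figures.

Depth: 0.93 cm × 10 = 9.3 mm.
1 mm over 1 m² is 1 L, so volume = 9.3 × 75 = 697.5 L = 0.6975 m³.

0.6975 cubic metres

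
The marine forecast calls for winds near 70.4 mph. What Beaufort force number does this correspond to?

70.4 mph = 31.5 m/s, which is Beaufort 11 (violent storm, 28.5–32.6 m/s).

Beaufort force 11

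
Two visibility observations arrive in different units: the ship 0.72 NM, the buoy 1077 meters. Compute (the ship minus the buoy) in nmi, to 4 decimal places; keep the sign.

0.1385 nmi

the buoy: 1077 m = 0.581533 nmi.
Difference: 0.720000 − 0.581533 = 0.1385 nmi.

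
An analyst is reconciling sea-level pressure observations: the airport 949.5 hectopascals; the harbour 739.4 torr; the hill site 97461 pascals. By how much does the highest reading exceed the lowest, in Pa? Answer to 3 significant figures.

the airport: 949.5 hPa = 94950.00 Pa.
the harbour: 739.4 mmHg = 98578.57 Pa.
Spread: 98578.57 − 94950.00 = 3630 Pa.

3630 Pa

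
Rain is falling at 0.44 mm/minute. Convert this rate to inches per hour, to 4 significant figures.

1.039 in/hour

0.44 mm/minute × 0.0393701 in/mm × 60 minute/hour = 1.039 in/hour.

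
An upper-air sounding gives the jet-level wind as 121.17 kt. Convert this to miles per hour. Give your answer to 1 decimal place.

139.4 mph

1 kt = 1.15078 mph, so 121.17 × 1.15078 = 139.4 mph.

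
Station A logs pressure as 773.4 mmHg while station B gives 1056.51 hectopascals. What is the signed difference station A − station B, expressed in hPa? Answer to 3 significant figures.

station A: 773.4 mmHg = 1031.115 hPa.
Difference: 1031.115 − 1056.510 = -25.4 hPa.

-25.4 hPa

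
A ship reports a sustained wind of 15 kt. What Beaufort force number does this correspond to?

15 kt lies in the Beaufort 4 band (moderate breeze, 11–16 kt).

Beaufort force 4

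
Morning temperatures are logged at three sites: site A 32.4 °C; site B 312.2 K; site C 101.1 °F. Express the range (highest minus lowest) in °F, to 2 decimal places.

11.97 °F

site B: 312.2 K = 39.050 °C.
site C: 101.1 °F = 38.389 °C.
Spread: 39.050 − 32.400 = 6.650 °C = 11.97 °F.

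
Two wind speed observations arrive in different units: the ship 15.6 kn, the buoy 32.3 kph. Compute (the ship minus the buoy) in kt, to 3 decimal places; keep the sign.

the buoy: 32.3 km/h = 17.44060 kt.
Difference: 15.60000 − 17.44060 = -1.841 kt.

-1.841 kt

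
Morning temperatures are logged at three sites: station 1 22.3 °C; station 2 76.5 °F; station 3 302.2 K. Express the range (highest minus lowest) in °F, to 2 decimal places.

station 2: 76.5 °F = 24.722 °C.
station 3: 302.2 K = 29.050 °C.
Spread: 29.050 − 22.300 = 6.750 °C = 12.15 °F.

12.15 °F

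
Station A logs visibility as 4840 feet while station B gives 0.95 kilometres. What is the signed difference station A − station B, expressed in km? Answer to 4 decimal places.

station A: 4840 ft = 1.475232 km.
Difference: 1.475232 − 0.950000 = 0.5252 km.

0.5252 km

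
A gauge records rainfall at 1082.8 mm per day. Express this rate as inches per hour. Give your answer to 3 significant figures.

1082.8 mm/day × 0.0393701 in/mm × 0.0416667 day/hour = 1.78 in/hour.

1.78 in/hour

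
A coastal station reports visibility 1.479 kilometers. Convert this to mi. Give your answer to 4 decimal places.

1 km = 0.621371 SM, so 1.479 × 0.621371 = 0.9190 SM.

0.9190 SM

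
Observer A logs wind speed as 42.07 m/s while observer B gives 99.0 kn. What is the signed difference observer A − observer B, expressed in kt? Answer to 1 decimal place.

observer A: 42.07 m/s = 81.778 kt.
Difference: 81.778 − 99.000 = -17.2 kt.

-17.2 kt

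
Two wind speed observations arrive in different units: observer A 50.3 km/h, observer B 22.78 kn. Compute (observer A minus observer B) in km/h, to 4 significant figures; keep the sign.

8.111 km/h

observer B: 22.78 kt = 42.18856 km/h.
Difference: 50.30000 − 42.18856 = 8.111 km/h.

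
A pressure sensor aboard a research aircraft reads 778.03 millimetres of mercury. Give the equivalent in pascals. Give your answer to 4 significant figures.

103700 Pa

1 mmHg = 133.322 Pa, so 778.03 × 133.322 = 103700 Pa.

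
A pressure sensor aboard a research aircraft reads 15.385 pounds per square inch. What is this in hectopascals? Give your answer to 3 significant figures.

1060 hPa

1 psi = 68.9476 hPa, so 15.385 × 68.9476 = 1060 hPa.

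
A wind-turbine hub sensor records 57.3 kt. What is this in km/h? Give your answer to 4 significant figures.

106.1 km/h

1 kt = 1.852 km/h, so 57.3 × 1.852 = 106.1 km/h.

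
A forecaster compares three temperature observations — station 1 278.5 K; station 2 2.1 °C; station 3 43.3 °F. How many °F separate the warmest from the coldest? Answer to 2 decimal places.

station 1: 278.5 K = 5.350 °C.
station 3: 43.3 °F = 6.278 °C.
Spread: 6.278 − 2.100 = 4.178 °C = 7.52 °F.

7.52 °F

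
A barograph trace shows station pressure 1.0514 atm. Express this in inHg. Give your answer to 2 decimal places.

31.46 inHg

1 atm = 29.9213 inHg, so 1.0514 × 29.9213 = 31.46 inHg.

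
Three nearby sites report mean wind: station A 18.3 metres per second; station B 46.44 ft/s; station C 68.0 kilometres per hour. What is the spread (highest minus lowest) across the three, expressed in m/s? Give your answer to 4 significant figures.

station B: 46.44 ft/s = 14.15491 m/s.
station C: 68.0 km/h = 18.88889 m/s.
Spread: 18.88889 − 14.15491 = 4.734 m/s.

4.734 m/s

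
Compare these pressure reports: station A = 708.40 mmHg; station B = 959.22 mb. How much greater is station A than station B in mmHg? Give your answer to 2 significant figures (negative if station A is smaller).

station B: 959.22 mb = 719.47 mmHg.
Difference: 708.40 − 719.47 = -11 mmHg.

-11 mmHg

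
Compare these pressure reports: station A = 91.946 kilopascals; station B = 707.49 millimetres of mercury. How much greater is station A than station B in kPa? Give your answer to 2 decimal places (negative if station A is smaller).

station B: 707.49 mmHg = 94.3243 kPa.
Difference: 91.9460 − 94.3243 = -2.38 kPa.

-2.38 kPa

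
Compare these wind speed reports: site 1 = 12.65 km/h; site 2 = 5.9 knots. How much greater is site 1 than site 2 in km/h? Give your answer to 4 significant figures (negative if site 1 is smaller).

1.723 km/h

site 2: 5.9 kt = 10.92680 km/h.
Difference: 12.65000 − 10.92680 = 1.723 km/h.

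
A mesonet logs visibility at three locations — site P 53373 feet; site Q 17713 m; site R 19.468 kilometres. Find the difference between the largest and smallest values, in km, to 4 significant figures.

site P: 53373 ft = 16.26809 km.
site Q: 17713 m = 17.71300 km.
Spread: 19.46800 − 16.26809 = 3.200 km.

3.200 km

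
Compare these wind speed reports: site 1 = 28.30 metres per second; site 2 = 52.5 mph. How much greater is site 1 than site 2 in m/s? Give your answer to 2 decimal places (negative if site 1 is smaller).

site 2: 52.5 mph = 23.4696 m/s.
Difference: 28.3000 − 23.4696 = 4.83 m/s.

4.83 m/s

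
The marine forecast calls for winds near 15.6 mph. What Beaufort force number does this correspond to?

15.6 mph = 7.0 m/s, which is Beaufort 4 (moderate breeze, 5.5–7.9 m/s).

Beaufort force 4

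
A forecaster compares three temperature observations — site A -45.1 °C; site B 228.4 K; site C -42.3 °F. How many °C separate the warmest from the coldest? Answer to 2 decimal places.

site B: 228.4 K = -44.750 °C.
site C: -42.3 °F = -41.278 °C.
Spread: (-41.278) − (-45.100) = 3.822 °C.

3.82 °C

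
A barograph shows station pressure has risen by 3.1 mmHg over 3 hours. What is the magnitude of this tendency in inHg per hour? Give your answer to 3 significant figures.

0.0407 inHg per hour

3.1 mmHg / 3 h × 0.0393701 inHg/mmHg = 0.0407 inHg/h.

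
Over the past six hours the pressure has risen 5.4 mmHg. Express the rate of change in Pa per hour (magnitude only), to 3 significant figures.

120 Pa per hour

5.4 mmHg / 6 h × 133.322 Pa/mmHg = 120 Pa/h.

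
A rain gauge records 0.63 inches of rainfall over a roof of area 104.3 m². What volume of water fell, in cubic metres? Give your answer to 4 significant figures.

Depth: 0.63 in × 25.4 = 16.002 mm.
1 mm over 1 m² is 1 L, so volume = 16.002 × 104.3 = 1669.0086 L = 1.669 m³.

1.669 cubic metres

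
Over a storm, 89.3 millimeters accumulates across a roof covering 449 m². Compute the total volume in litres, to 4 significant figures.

40100 litres

1 mm over 1 m² is 1 L, so volume = 89.3 × 449 = 40095.7 L ≈ 40100 L.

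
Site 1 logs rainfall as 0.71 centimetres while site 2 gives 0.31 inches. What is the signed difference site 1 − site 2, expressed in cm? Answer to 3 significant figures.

site 2: 0.31 in = 0.787400 cm.
Difference: 0.710000 − 0.787400 = -0.0774 cm.

-0.0774 cm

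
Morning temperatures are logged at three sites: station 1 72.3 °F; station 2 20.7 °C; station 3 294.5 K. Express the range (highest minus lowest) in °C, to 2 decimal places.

1.69 °C

station 1: 72.3 °F = 22.389 °C.
station 3: 294.5 K = 21.350 °C.
Spread: 22.389 − 20.700 = 1.689 °C.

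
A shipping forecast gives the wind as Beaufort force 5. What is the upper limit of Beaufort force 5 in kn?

Beaufort 5 (fresh breeze) spans 17–21 knots.

21 kt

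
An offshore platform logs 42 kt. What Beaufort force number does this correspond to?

42 kt lies in the Beaufort 9 band (strong gale, 41–47 kt).

Beaufort force 9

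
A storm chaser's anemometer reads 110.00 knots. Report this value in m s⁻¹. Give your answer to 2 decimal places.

56.59 m/s

1 kt = 0.514444 m/s, so 110.00 × 0.514444 = 56.59 m/s.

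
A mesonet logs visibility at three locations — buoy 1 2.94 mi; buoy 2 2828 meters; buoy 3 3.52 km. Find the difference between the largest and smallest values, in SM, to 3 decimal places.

buoy 2: 2828 m = 1.75724 SM.
buoy 3: 3.52 km = 2.18723 SM.
Spread: 2.94000 − 1.75724 = 1.183 SM.

1.183 SM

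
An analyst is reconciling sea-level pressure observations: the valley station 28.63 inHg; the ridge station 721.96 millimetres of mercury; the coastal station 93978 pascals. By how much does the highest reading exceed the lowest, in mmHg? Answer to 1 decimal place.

the valley station: 28.63 inHg = 727.202 mmHg.
the coastal station: 93978 Pa = 704.893 mmHg.
Spread: 727.202 − 704.893 = 22.3 mmHg.

22.3 mmHg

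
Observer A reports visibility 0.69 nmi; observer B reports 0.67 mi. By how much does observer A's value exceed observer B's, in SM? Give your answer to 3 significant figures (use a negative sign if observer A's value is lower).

0.124 SM

observer A: 0.69 nmi = 0.79404 SM.
Difference: 0.79404 − 0.67000 = 0.124 SM.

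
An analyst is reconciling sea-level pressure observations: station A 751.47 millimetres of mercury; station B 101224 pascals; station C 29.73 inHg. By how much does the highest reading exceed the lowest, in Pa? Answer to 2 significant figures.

station A: 751.47 mmHg = 100187.77 Pa.
station C: 29.73 inHg = 100677.34 Pa.
Spread: 101224.00 − 100187.77 = 1000 Pa.

1000 Pa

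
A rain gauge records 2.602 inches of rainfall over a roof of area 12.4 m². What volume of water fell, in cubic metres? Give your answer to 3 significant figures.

Depth: 2.602 in × 25.4 = 66.0908 mm.
1 mm over 1 m² is 1 L, so volume = 66.0908 × 12.4 = 819.52592 L = 0.820 m³.

0.820 cubic metres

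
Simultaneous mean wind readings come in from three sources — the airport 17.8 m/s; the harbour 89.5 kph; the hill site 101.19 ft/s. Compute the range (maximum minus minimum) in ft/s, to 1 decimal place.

the airport: 17.8 m/s = 58.399 ft/s.
the harbour: 89.5 km/h = 81.565 ft/s.
Spread: 101.190 − 58.399 = 42.8 ft/s.

42.8 ft/s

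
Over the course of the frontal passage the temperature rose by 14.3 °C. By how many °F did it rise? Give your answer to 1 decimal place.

Converting a difference, only the 9/5 scale factor applies: Δ°F = 14.3 × 1.8 = 25.7 °F.

25.7 °F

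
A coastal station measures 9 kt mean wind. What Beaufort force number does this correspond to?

Beaufort force 3

9 kt lies in the Beaufort 3 band (gentle breeze, 7–10 kt).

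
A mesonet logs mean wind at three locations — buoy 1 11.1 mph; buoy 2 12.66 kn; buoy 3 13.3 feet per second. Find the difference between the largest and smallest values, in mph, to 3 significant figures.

5.50 mph

buoy 2: 12.66 kt = 14.5689 mph.
buoy 3: 13.3 ft/s = 9.0682 mph.
Spread: 14.5689 − 9.0682 = 5.50 mph.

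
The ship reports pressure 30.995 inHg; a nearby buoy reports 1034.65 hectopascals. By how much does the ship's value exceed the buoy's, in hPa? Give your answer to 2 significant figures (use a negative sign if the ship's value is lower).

the ship: 30.995 inHg = 1049.61 hPa.
Difference: 1049.61 − 1034.65 = 15 hPa.

15 hPa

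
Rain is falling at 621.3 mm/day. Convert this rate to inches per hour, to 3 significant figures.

621.3 mm/day × 0.0393701 in/mm × 0.0416667 day/hour = 1.02 in/hour.

1.02 in/hour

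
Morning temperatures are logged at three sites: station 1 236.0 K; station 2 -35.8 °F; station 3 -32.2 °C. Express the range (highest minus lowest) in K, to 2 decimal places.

5.47 K

station 1: 236.0 K = -37.150 °C.
station 2: -35.8 °F = -37.667 °C.
Spread: (-32.200) − (-37.667) = 5.467 °C.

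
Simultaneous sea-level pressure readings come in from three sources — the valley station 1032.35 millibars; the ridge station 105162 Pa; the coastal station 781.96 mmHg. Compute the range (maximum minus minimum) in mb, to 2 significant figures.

the ridge station: 105162 Pa = 1051.62 mb.
the coastal station: 781.96 mmHg = 1042.53 mb.
Spread: 1051.62 − 1032.35 = 19 mb.

19 mb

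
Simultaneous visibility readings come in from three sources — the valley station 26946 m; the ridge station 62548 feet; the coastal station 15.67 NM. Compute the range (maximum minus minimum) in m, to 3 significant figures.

the ridge station: 62548 ft = 19064.63 m.
the coastal station: 15.67 nmi = 29020.84 m.
Spread: 29020.84 − 19064.63 = 9960 m.

9960 m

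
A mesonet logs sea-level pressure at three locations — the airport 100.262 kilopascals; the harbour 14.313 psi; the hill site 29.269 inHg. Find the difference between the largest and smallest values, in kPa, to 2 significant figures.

1.6 kPa

the harbour: 14.313 psi = 98.685 kPa.
the hill site: 29.269 inHg = 99.116 kPa.
Spread: 100.262 − 98.685 = 1.6 kPa.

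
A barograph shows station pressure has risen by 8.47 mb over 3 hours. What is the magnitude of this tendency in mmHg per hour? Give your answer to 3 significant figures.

8.47 mb / 3 h × 0.750062 mmHg/mb = 2.12 mmHg/h.

2.12 mmHg per hour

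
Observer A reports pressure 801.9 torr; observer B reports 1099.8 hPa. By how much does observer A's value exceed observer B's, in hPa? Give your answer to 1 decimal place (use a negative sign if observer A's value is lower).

-30.7 hPa

observer A: 801.9 mmHg = 1069.112 hPa.
Difference: 1069.112 − 1099.800 = -30.7 hPa.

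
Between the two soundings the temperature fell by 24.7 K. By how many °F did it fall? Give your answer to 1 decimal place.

44.5 °F

A change of 1 °C equals a change of 1.8 °F: Δ°F = 24.7 × 1.8 = 44.5 °F.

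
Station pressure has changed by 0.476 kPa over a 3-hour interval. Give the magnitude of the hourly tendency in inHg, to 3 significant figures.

0.476 kPa / 3 h × 0.2953 inHg/kPa = 0.0469 inHg/h.

0.0469 inHg per hour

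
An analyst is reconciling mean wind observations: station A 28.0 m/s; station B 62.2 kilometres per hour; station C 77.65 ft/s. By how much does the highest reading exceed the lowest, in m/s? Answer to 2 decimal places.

10.72 m/s

station B: 62.2 km/h = 17.2778 m/s.
station C: 77.65 ft/s = 23.6677 m/s.
Spread: 28.0000 − 17.2778 = 10.72 m/s.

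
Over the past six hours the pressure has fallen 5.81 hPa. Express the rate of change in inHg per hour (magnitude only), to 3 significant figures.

0.0286 inHg per hour

5.81 hPa / 6 h × 0.02953 inHg/hPa = 0.0286 inHg/h.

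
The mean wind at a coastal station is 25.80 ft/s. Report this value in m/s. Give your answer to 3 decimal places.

1 ft/s = 0.3048 m/s, so 25.80 × 0.3048 = 7.864 m/s.

7.864 m/s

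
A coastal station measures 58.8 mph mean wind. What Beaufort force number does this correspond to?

58.8 mph = 26.3 m/s, which is Beaufort 10 (storm, 24.5–28.4 m/s).

Beaufort force 10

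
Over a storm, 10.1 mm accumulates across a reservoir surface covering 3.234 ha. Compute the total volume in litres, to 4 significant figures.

Area: 3.234 ha = 32340 m².
1 mm over 1 m² is 1 L, so volume = 10.1 × 32340 = 326634 L ≈ 326600 L.

326600 litres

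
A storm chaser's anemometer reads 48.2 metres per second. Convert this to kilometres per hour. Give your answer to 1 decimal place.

173.5 km/h

1 m/s = 3.6 km/h, so 48.2 × 3.6 = 173.5 km/h.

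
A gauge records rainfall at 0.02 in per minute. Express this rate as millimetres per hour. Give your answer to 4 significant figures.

0.02 in/minute × 25.4 mm/in × 60 minute/hour = 30.48 mm/hour.

30.48 mm/hour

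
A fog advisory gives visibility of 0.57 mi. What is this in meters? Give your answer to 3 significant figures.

917 m

1 SM = 1609.34 m, so 0.57 × 1609.34 = 917 m.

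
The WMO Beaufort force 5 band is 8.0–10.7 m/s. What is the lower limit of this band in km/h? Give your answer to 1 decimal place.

28.8 km/h

8.0–10.7 m/s × 3.6 = 28.8–38.5 km/h.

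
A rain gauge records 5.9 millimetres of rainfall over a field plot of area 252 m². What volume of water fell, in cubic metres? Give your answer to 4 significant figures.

1.487 cubic metres

1 mm over 1 m² is 1 L, so volume = 5.9 × 252 = 1486.8 L = 1.487 m³.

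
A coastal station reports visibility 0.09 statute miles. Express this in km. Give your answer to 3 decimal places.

0.145 km

1 SM = 1.60934 km, so 0.09 × 1.60934 = 0.145 km.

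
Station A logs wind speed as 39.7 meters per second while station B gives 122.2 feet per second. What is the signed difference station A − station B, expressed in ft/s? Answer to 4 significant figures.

station A: 39.7 m/s = 130.24934 ft/s.
Difference: 130.24934 − 122.20000 = 8.049 ft/s.

8.049 ft/s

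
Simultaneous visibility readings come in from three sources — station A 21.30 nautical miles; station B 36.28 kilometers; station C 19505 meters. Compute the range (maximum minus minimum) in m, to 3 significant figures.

station A: 21.30 nmi = 39447.60 m.
station B: 36.28 km = 36280.00 m.
Spread: 39447.60 − 19505.00 = 19900 m.

19900 m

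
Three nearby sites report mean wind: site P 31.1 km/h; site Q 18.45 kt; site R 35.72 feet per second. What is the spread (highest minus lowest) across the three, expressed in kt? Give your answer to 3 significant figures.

4.37 kt

site P: 31.1 km/h = 16.7927 kt.
site R: 35.72 ft/s = 21.1635 kt.
Spread: 21.1635 − 16.7927 = 4.37 kt.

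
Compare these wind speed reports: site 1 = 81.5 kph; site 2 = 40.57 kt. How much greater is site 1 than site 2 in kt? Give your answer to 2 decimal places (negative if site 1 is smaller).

site 1: 81.5 km/h = 44.0065 kt.
Difference: 44.0065 − 40.5700 = 3.44 kt.

3.44 kt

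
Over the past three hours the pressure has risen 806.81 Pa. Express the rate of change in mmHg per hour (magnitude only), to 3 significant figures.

806.81 Pa / 3 h × 0.00750062 mmHg/Pa = 2.02 mmHg/h.

2.02 mmHg per hour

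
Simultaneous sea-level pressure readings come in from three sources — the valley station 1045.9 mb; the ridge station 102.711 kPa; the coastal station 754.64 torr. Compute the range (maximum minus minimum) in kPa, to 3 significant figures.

the valley station: 1045.9 mb = 104.5900 kPa.
the coastal station: 754.64 mmHg = 100.6104 kPa.
Spread: 104.5900 − 100.6104 = 3.98 kPa.

3.98 kPa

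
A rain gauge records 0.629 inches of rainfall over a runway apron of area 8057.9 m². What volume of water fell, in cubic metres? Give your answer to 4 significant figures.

128.7 cubic metres

Depth: 0.629 in × 25.4 = 15.9766 mm.
1 mm over 1 m² is 1 L, so volume = 15.9766 × 8057.9 = 128737.85 L = 128.7 m³.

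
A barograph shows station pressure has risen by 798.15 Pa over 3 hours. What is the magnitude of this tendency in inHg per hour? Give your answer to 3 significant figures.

798.15 Pa / 3 h × 0.0002953 inHg/Pa = 0.0786 inHg/h.

0.0786 inHg per hour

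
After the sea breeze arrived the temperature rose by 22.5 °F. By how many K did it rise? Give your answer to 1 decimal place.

Converting a difference, only the 9/5 scale factor applies: ΔK = 22.5 × 0.5556 = 12.5 K.

12.5 K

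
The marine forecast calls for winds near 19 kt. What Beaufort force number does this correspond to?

Beaufort force 5

19 kt lies in the Beaufort 5 band (fresh breeze, 17–21 kt).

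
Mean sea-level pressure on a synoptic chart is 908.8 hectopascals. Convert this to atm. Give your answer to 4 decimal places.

0.8969 atm

1 hPa = 0.000986923 atm, so 908.8 × 0.000986923 = 0.8969 atm.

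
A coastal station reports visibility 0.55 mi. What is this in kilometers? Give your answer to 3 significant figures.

1 SM = 1.60934 km, so 0.55 × 1.60934 = 0.885 km.

0.885 km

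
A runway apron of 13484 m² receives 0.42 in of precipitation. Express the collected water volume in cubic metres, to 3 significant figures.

144 cubic metres

Depth: 0.42 in × 25.4 = 10.668 mm.
1 mm over 1 m² is 1 L, so volume = 10.668 × 13484 = 143847.31 L = 144 m³.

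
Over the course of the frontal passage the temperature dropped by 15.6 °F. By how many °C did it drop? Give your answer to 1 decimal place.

8.7 °C

For a temperature change the 32° offset cancels: Δ°C = 15.6 × 0.5556 = 8.7 °C.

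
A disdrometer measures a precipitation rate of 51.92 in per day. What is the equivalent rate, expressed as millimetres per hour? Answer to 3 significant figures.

51.92 in/day × 25.4 mm/in × 0.0416667 day/hour = 54.9 mm/hour.

54.9 mm/hour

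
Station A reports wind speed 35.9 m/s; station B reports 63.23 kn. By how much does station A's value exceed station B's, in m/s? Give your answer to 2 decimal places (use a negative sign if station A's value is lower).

station B: 63.23 kt = 32.5283 m/s.
Difference: 35.9000 − 32.5283 = 3.37 m/s.

3.37 m/s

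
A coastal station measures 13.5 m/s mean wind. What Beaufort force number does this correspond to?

13.5 m/s lies in the Beaufort 6 band (strong breeze, 10.8–13.8 m/s).

Beaufort force 6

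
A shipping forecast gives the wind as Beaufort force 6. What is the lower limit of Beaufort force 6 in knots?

Beaufort 6 (strong breeze) spans 22–27 knots.

22 kt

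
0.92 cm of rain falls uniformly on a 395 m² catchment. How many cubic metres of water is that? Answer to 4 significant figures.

3.634 cubic metres

Depth: 0.92 cm × 10 = 9.2 mm.
1 mm over 1 m² is 1 L, so volume = 9.2 × 395 = 3634 L = 3.634 m³.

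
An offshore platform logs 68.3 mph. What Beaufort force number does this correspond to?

Beaufort force 11

68.3 mph = 30.5 m/s, which is Beaufort 11 (violent storm, 28.5–32.6 m/s).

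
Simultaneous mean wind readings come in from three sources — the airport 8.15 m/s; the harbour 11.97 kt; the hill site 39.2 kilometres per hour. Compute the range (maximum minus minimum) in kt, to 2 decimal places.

the airport: 8.15 m/s = 15.8423 kt.
the hill site: 39.2 km/h = 21.1663 kt.
Spread: 21.1663 − 11.9700 = 9.20 kt.

9.20 kt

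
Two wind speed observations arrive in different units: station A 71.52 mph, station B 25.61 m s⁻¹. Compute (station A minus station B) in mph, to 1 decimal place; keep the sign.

station B: 25.61 m/s = 57.288 mph.
Difference: 71.520 − 57.288 = 14.2 mph.

14.2 mph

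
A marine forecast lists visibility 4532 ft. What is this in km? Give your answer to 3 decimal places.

1 ft = 0.0003048 km, so 4532 × 0.0003048 = 1.381 km.

1.381 km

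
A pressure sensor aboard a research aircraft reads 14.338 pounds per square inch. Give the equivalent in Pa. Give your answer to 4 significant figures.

1 psi = 6894.76 Pa, so 14.338 × 6894.76 = 98860 Pa.

98860 Pa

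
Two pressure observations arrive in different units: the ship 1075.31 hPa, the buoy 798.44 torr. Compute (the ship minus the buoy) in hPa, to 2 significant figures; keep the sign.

the buoy: 798.44 mmHg = 1064.50 hPa.
Difference: 1075.31 − 1064.50 = 11 hPa.

11 hPa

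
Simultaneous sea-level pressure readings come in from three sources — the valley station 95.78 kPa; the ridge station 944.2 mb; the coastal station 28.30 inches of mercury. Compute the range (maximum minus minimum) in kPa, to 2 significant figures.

the ridge station: 944.2 mb = 94.420 kPa.
the coastal station: 28.30 inHg = 95.835 kPa.
Spread: 95.835 − 94.420 = 1.4 kPa.

1.4 kPa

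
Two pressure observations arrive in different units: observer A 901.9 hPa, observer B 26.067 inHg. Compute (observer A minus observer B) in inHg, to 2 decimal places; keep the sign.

0.57 inHg

observer A: 901.9 hPa = 26.6331 inHg.
Difference: 26.6331 − 26.0670 = 0.57 inHg.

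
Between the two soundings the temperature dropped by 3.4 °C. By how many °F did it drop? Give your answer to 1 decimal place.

Converting a difference, only the 9/5 scale factor applies: Δ°F = 3.4 × 1.8 = 6.1 °F.

6.1 °F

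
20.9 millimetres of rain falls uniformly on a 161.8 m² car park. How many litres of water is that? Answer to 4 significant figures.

3382 litres

1 mm over 1 m² is 1 L, so volume = 20.9 × 161.8 = 3381.62 L ≈ 3382 L.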